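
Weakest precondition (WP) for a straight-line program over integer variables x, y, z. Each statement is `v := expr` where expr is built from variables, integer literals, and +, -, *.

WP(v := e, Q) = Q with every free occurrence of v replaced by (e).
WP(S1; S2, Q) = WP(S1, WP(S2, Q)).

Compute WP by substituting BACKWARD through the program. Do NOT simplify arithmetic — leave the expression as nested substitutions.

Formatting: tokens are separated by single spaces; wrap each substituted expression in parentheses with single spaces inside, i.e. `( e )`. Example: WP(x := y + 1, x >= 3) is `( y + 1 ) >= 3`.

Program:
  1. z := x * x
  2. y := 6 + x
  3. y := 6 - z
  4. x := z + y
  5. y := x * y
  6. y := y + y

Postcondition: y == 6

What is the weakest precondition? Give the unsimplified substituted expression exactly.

post: y == 6
stmt 6: y := y + y  -- replace 1 occurrence(s) of y with (y + y)
  => ( y + y ) == 6
stmt 5: y := x * y  -- replace 2 occurrence(s) of y with (x * y)
  => ( ( x * y ) + ( x * y ) ) == 6
stmt 4: x := z + y  -- replace 2 occurrence(s) of x with (z + y)
  => ( ( ( z + y ) * y ) + ( ( z + y ) * y ) ) == 6
stmt 3: y := 6 - z  -- replace 4 occurrence(s) of y with (6 - z)
  => ( ( ( z + ( 6 - z ) ) * ( 6 - z ) ) + ( ( z + ( 6 - z ) ) * ( 6 - z ) ) ) == 6
stmt 2: y := 6 + x  -- replace 0 occurrence(s) of y with (6 + x)
  => ( ( ( z + ( 6 - z ) ) * ( 6 - z ) ) + ( ( z + ( 6 - z ) ) * ( 6 - z ) ) ) == 6
stmt 1: z := x * x  -- replace 6 occurrence(s) of z with (x * x)
  => ( ( ( ( x * x ) + ( 6 - ( x * x ) ) ) * ( 6 - ( x * x ) ) ) + ( ( ( x * x ) + ( 6 - ( x * x ) ) ) * ( 6 - ( x * x ) ) ) ) == 6

Answer: ( ( ( ( x * x ) + ( 6 - ( x * x ) ) ) * ( 6 - ( x * x ) ) ) + ( ( ( x * x ) + ( 6 - ( x * x ) ) ) * ( 6 - ( x * x ) ) ) ) == 6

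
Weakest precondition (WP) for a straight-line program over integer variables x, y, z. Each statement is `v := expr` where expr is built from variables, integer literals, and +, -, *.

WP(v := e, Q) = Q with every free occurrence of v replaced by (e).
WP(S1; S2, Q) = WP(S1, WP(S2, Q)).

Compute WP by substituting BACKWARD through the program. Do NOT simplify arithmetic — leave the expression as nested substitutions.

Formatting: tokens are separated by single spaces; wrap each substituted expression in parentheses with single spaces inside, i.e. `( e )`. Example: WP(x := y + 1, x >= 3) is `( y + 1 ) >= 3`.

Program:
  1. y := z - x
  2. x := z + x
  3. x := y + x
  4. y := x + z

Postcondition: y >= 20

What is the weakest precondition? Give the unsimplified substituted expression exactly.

post: y >= 20
stmt 4: y := x + z  -- replace 1 occurrence(s) of y with (x + z)
  => ( x + z ) >= 20
stmt 3: x := y + x  -- replace 1 occurrence(s) of x with (y + x)
  => ( ( y + x ) + z ) >= 20
stmt 2: x := z + x  -- replace 1 occurrence(s) of x with (z + x)
  => ( ( y + ( z + x ) ) + z ) >= 20
stmt 1: y := z - x  -- replace 1 occurrence(s) of y with (z - x)
  => ( ( ( z - x ) + ( z + x ) ) + z ) >= 20

Answer: ( ( ( z - x ) + ( z + x ) ) + z ) >= 20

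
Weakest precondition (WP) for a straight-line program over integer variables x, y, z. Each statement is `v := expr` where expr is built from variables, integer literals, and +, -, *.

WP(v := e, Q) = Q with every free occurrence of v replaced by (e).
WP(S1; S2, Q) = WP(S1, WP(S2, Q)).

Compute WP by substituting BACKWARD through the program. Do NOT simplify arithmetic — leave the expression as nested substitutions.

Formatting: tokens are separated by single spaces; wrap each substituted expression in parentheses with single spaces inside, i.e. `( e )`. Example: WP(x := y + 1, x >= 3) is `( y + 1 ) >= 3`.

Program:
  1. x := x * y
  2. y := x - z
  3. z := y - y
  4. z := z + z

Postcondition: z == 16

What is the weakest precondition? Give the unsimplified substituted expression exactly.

Answer: ( ( ( ( x * y ) - z ) - ( ( x * y ) - z ) ) + ( ( ( x * y ) - z ) - ( ( x * y ) - z ) ) ) == 16

Derivation:
post: z == 16
stmt 4: z := z + z  -- replace 1 occurrence(s) of z with (z + z)
  => ( z + z ) == 16
stmt 3: z := y - y  -- replace 2 occurrence(s) of z with (y - y)
  => ( ( y - y ) + ( y - y ) ) == 16
stmt 2: y := x - z  -- replace 4 occurrence(s) of y with (x - z)
  => ( ( ( x - z ) - ( x - z ) ) + ( ( x - z ) - ( x - z ) ) ) == 16
stmt 1: x := x * y  -- replace 4 occurrence(s) of x with (x * y)
  => ( ( ( ( x * y ) - z ) - ( ( x * y ) - z ) ) + ( ( ( x * y ) - z ) - ( ( x * y ) - z ) ) ) == 16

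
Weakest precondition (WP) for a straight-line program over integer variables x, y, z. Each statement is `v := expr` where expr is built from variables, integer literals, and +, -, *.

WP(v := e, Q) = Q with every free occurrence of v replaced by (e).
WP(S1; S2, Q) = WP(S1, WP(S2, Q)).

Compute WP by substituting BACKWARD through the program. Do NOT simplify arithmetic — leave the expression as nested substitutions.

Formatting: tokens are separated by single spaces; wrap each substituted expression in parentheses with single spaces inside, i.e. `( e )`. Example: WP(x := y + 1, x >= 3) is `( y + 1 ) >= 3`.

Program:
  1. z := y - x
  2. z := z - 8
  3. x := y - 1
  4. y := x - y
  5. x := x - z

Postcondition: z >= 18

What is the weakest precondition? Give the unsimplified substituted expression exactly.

Answer: ( ( y - x ) - 8 ) >= 18

Derivation:
post: z >= 18
stmt 5: x := x - z  -- replace 0 occurrence(s) of x with (x - z)
  => z >= 18
stmt 4: y := x - y  -- replace 0 occurrence(s) of y with (x - y)
  => z >= 18
stmt 3: x := y - 1  -- replace 0 occurrence(s) of x with (y - 1)
  => z >= 18
stmt 2: z := z - 8  -- replace 1 occurrence(s) of z with (z - 8)
  => ( z - 8 ) >= 18
stmt 1: z := y - x  -- replace 1 occurrence(s) of z with (y - x)
  => ( ( y - x ) - 8 ) >= 18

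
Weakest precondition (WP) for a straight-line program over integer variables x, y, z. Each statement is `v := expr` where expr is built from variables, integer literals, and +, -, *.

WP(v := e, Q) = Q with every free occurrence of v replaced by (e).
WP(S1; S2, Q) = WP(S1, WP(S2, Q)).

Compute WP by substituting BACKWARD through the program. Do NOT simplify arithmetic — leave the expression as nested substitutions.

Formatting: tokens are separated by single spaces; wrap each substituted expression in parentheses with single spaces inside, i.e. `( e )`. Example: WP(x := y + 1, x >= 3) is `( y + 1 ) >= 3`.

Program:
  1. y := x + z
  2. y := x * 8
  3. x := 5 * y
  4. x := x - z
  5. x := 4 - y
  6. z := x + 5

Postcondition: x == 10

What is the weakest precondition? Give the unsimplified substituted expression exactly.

post: x == 10
stmt 6: z := x + 5  -- replace 0 occurrence(s) of z with (x + 5)
  => x == 10
stmt 5: x := 4 - y  -- replace 1 occurrence(s) of x with (4 - y)
  => ( 4 - y ) == 10
stmt 4: x := x - z  -- replace 0 occurrence(s) of x with (x - z)
  => ( 4 - y ) == 10
stmt 3: x := 5 * y  -- replace 0 occurrence(s) of x with (5 * y)
  => ( 4 - y ) == 10
stmt 2: y := x * 8  -- replace 1 occurrence(s) of y with (x * 8)
  => ( 4 - ( x * 8 ) ) == 10
stmt 1: y := x + z  -- replace 0 occurrence(s) of y with (x + z)
  => ( 4 - ( x * 8 ) ) == 10

Answer: ( 4 - ( x * 8 ) ) == 10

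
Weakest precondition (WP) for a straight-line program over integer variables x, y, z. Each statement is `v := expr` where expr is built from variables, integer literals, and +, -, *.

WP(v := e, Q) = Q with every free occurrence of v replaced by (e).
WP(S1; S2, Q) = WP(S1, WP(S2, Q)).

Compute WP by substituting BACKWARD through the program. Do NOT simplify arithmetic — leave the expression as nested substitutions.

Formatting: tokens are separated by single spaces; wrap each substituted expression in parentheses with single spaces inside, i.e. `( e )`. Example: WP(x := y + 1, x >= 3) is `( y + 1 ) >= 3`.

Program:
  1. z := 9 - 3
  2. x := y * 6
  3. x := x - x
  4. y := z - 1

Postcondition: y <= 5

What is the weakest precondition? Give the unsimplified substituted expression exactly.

post: y <= 5
stmt 4: y := z - 1  -- replace 1 occurrence(s) of y with (z - 1)
  => ( z - 1 ) <= 5
stmt 3: x := x - x  -- replace 0 occurrence(s) of x with (x - x)
  => ( z - 1 ) <= 5
stmt 2: x := y * 6  -- replace 0 occurrence(s) of x with (y * 6)
  => ( z - 1 ) <= 5
stmt 1: z := 9 - 3  -- replace 1 occurrence(s) of z with (9 - 3)
  => ( ( 9 - 3 ) - 1 ) <= 5

Answer: ( ( 9 - 3 ) - 1 ) <= 5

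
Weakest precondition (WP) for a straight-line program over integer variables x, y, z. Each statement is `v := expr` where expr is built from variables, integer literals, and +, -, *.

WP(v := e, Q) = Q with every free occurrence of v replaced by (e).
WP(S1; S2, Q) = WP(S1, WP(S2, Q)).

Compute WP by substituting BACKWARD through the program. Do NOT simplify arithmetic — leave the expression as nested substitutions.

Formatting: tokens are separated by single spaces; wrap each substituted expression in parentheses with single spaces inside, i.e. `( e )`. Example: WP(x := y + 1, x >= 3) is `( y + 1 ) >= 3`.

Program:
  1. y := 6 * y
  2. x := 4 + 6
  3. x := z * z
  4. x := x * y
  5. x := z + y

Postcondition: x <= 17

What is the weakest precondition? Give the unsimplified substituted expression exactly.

Answer: ( z + ( 6 * y ) ) <= 17

Derivation:
post: x <= 17
stmt 5: x := z + y  -- replace 1 occurrence(s) of x with (z + y)
  => ( z + y ) <= 17
stmt 4: x := x * y  -- replace 0 occurrence(s) of x with (x * y)
  => ( z + y ) <= 17
stmt 3: x := z * z  -- replace 0 occurrence(s) of x with (z * z)
  => ( z + y ) <= 17
stmt 2: x := 4 + 6  -- replace 0 occurrence(s) of x with (4 + 6)
  => ( z + y ) <= 17
stmt 1: y := 6 * y  -- replace 1 occurrence(s) of y with (6 * y)
  => ( z + ( 6 * y ) ) <= 17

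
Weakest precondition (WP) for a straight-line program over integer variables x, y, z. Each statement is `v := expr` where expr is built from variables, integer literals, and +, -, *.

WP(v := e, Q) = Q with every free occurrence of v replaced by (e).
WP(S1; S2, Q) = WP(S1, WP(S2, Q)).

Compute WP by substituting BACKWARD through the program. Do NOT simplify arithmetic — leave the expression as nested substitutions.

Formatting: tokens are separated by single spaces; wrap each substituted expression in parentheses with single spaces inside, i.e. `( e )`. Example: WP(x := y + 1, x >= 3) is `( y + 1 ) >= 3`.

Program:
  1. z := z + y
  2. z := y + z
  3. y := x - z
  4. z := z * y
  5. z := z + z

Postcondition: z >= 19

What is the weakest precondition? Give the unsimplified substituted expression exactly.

post: z >= 19
stmt 5: z := z + z  -- replace 1 occurrence(s) of z with (z + z)
  => ( z + z ) >= 19
stmt 4: z := z * y  -- replace 2 occurrence(s) of z with (z * y)
  => ( ( z * y ) + ( z * y ) ) >= 19
stmt 3: y := x - z  -- replace 2 occurrence(s) of y with (x - z)
  => ( ( z * ( x - z ) ) + ( z * ( x - z ) ) ) >= 19
stmt 2: z := y + z  -- replace 4 occurrence(s) of z with (y + z)
  => ( ( ( y + z ) * ( x - ( y + z ) ) ) + ( ( y + z ) * ( x - ( y + z ) ) ) ) >= 19
stmt 1: z := z + y  -- replace 4 occurrence(s) of z with (z + y)
  => ( ( ( y + ( z + y ) ) * ( x - ( y + ( z + y ) ) ) ) + ( ( y + ( z + y ) ) * ( x - ( y + ( z + y ) ) ) ) ) >= 19

Answer: ( ( ( y + ( z + y ) ) * ( x - ( y + ( z + y ) ) ) ) + ( ( y + ( z + y ) ) * ( x - ( y + ( z + y ) ) ) ) ) >= 19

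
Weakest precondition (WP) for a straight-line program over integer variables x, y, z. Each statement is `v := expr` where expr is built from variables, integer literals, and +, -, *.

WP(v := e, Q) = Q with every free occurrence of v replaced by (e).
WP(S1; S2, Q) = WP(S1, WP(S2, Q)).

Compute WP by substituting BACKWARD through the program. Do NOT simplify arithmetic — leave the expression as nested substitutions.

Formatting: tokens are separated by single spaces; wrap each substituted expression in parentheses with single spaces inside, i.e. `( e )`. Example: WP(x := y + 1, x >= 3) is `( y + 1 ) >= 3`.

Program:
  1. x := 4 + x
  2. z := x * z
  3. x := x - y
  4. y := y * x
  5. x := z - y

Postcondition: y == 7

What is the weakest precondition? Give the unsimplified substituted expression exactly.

post: y == 7
stmt 5: x := z - y  -- replace 0 occurrence(s) of x with (z - y)
  => y == 7
stmt 4: y := y * x  -- replace 1 occurrence(s) of y with (y * x)
  => ( y * x ) == 7
stmt 3: x := x - y  -- replace 1 occurrence(s) of x with (x - y)
  => ( y * ( x - y ) ) == 7
stmt 2: z := x * z  -- replace 0 occurrence(s) of z with (x * z)
  => ( y * ( x - y ) ) == 7
stmt 1: x := 4 + x  -- replace 1 occurrence(s) of x with (4 + x)
  => ( y * ( ( 4 + x ) - y ) ) == 7

Answer: ( y * ( ( 4 + x ) - y ) ) == 7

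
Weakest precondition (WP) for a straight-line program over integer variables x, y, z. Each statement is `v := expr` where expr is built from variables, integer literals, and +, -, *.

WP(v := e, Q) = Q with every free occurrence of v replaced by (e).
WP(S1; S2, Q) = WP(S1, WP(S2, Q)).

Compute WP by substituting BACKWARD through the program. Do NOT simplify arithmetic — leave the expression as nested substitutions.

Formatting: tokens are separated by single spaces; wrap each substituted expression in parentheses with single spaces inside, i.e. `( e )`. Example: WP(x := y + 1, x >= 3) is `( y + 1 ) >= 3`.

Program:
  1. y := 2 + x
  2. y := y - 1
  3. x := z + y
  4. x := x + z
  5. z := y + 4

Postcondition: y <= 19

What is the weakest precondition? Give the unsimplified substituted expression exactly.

Answer: ( ( 2 + x ) - 1 ) <= 19

Derivation:
post: y <= 19
stmt 5: z := y + 4  -- replace 0 occurrence(s) of z with (y + 4)
  => y <= 19
stmt 4: x := x + z  -- replace 0 occurrence(s) of x with (x + z)
  => y <= 19
stmt 3: x := z + y  -- replace 0 occurrence(s) of x with (z + y)
  => y <= 19
stmt 2: y := y - 1  -- replace 1 occurrence(s) of y with (y - 1)
  => ( y - 1 ) <= 19
stmt 1: y := 2 + x  -- replace 1 occurrence(s) of y with (2 + x)
  => ( ( 2 + x ) - 1 ) <= 19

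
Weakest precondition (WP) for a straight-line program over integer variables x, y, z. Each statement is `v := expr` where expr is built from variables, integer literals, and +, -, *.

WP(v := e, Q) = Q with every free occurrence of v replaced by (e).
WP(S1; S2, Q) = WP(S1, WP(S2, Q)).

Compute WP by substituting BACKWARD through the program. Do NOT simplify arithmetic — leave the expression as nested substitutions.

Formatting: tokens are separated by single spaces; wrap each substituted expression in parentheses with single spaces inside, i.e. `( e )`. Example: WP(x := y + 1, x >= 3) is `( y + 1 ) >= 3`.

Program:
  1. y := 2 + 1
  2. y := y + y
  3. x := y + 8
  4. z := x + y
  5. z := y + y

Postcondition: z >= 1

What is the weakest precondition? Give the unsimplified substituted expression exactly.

post: z >= 1
stmt 5: z := y + y  -- replace 1 occurrence(s) of z with (y + y)
  => ( y + y ) >= 1
stmt 4: z := x + y  -- replace 0 occurrence(s) of z with (x + y)
  => ( y + y ) >= 1
stmt 3: x := y + 8  -- replace 0 occurrence(s) of x with (y + 8)
  => ( y + y ) >= 1
stmt 2: y := y + y  -- replace 2 occurrence(s) of y with (y + y)
  => ( ( y + y ) + ( y + y ) ) >= 1
stmt 1: y := 2 + 1  -- replace 4 occurrence(s) of y with (2 + 1)
  => ( ( ( 2 + 1 ) + ( 2 + 1 ) ) + ( ( 2 + 1 ) + ( 2 + 1 ) ) ) >= 1

Answer: ( ( ( 2 + 1 ) + ( 2 + 1 ) ) + ( ( 2 + 1 ) + ( 2 + 1 ) ) ) >= 1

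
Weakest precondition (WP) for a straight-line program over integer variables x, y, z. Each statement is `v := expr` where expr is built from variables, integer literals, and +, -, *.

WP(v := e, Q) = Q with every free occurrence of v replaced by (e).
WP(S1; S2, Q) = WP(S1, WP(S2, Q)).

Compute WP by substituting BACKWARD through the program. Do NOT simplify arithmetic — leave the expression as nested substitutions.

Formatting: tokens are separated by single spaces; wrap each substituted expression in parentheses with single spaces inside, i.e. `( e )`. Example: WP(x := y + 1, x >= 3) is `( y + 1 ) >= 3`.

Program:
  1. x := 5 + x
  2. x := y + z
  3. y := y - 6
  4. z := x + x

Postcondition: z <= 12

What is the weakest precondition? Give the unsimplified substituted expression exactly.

post: z <= 12
stmt 4: z := x + x  -- replace 1 occurrence(s) of z with (x + x)
  => ( x + x ) <= 12
stmt 3: y := y - 6  -- replace 0 occurrence(s) of y with (y - 6)
  => ( x + x ) <= 12
stmt 2: x := y + z  -- replace 2 occurrence(s) of x with (y + z)
  => ( ( y + z ) + ( y + z ) ) <= 12
stmt 1: x := 5 + x  -- replace 0 occurrence(s) of x with (5 + x)
  => ( ( y + z ) + ( y + z ) ) <= 12

Answer: ( ( y + z ) + ( y + z ) ) <= 12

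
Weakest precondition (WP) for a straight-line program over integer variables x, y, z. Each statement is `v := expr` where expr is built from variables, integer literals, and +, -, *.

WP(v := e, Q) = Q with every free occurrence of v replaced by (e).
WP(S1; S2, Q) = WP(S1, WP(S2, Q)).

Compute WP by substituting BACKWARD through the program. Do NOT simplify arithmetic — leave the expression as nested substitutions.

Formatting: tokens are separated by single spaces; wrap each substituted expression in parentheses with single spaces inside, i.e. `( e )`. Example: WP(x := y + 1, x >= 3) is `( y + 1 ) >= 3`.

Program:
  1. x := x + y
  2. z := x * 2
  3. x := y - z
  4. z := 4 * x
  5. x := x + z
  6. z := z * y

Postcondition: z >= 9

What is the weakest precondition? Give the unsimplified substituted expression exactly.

Answer: ( ( 4 * ( y - ( ( x + y ) * 2 ) ) ) * y ) >= 9

Derivation:
post: z >= 9
stmt 6: z := z * y  -- replace 1 occurrence(s) of z with (z * y)
  => ( z * y ) >= 9
stmt 5: x := x + z  -- replace 0 occurrence(s) of x with (x + z)
  => ( z * y ) >= 9
stmt 4: z := 4 * x  -- replace 1 occurrence(s) of z with (4 * x)
  => ( ( 4 * x ) * y ) >= 9
stmt 3: x := y - z  -- replace 1 occurrence(s) of x with (y - z)
  => ( ( 4 * ( y - z ) ) * y ) >= 9
stmt 2: z := x * 2  -- replace 1 occurrence(s) of z with (x * 2)
  => ( ( 4 * ( y - ( x * 2 ) ) ) * y ) >= 9
stmt 1: x := x + y  -- replace 1 occurrence(s) of x with (x + y)
  => ( ( 4 * ( y - ( ( x + y ) * 2 ) ) ) * y ) >= 9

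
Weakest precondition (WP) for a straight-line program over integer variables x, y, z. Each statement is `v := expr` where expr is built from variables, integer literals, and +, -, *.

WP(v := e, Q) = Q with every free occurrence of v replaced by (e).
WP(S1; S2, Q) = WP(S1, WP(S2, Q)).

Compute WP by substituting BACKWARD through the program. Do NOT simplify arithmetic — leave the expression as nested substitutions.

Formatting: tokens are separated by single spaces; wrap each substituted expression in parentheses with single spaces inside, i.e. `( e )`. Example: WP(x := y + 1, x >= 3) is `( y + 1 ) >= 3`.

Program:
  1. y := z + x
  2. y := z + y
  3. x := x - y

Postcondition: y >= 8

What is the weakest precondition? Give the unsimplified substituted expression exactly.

post: y >= 8
stmt 3: x := x - y  -- replace 0 occurrence(s) of x with (x - y)
  => y >= 8
stmt 2: y := z + y  -- replace 1 occurrence(s) of y with (z + y)
  => ( z + y ) >= 8
stmt 1: y := z + x  -- replace 1 occurrence(s) of y with (z + x)
  => ( z + ( z + x ) ) >= 8

Answer: ( z + ( z + x ) ) >= 8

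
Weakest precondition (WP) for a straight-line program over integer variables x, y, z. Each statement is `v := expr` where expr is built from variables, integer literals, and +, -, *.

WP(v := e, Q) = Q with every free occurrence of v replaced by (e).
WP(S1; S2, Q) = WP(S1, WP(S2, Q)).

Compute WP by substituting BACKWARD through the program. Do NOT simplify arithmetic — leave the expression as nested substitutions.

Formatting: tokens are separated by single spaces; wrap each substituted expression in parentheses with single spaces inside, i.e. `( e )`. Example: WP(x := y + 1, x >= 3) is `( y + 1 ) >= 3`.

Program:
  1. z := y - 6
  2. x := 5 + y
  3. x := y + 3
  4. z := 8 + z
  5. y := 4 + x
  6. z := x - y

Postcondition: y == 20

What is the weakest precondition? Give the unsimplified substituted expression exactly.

post: y == 20
stmt 6: z := x - y  -- replace 0 occurrence(s) of z with (x - y)
  => y == 20
stmt 5: y := 4 + x  -- replace 1 occurrence(s) of y with (4 + x)
  => ( 4 + x ) == 20
stmt 4: z := 8 + z  -- replace 0 occurrence(s) of z with (8 + z)
  => ( 4 + x ) == 20
stmt 3: x := y + 3  -- replace 1 occurrence(s) of x with (y + 3)
  => ( 4 + ( y + 3 ) ) == 20
stmt 2: x := 5 + y  -- replace 0 occurrence(s) of x with (5 + y)
  => ( 4 + ( y + 3 ) ) == 20
stmt 1: z := y - 6  -- replace 0 occurrence(s) of z with (y - 6)
  => ( 4 + ( y + 3 ) ) == 20

Answer: ( 4 + ( y + 3 ) ) == 20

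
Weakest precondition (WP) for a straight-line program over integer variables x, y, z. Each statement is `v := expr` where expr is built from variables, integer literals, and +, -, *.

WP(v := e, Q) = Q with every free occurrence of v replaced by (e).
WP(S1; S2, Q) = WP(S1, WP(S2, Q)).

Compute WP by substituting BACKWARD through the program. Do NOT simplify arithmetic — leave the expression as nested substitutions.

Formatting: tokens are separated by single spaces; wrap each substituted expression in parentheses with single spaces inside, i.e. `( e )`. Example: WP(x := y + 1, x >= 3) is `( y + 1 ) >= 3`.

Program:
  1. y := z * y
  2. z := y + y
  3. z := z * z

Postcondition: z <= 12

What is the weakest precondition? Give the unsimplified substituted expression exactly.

post: z <= 12
stmt 3: z := z * z  -- replace 1 occurrence(s) of z with (z * z)
  => ( z * z ) <= 12
stmt 2: z := y + y  -- replace 2 occurrence(s) of z with (y + y)
  => ( ( y + y ) * ( y + y ) ) <= 12
stmt 1: y := z * y  -- replace 4 occurrence(s) of y with (z * y)
  => ( ( ( z * y ) + ( z * y ) ) * ( ( z * y ) + ( z * y ) ) ) <= 12

Answer: ( ( ( z * y ) + ( z * y ) ) * ( ( z * y ) + ( z * y ) ) ) <= 12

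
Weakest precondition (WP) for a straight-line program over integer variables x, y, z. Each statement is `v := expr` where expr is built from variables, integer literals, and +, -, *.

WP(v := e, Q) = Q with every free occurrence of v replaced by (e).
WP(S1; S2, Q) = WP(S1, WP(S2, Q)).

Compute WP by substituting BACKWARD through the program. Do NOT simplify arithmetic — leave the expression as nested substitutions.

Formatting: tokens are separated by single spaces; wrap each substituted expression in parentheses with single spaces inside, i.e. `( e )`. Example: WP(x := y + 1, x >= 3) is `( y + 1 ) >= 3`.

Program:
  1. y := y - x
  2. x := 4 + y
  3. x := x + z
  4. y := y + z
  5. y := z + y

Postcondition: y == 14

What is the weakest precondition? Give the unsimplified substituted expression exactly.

post: y == 14
stmt 5: y := z + y  -- replace 1 occurrence(s) of y with (z + y)
  => ( z + y ) == 14
stmt 4: y := y + z  -- replace 1 occurrence(s) of y with (y + z)
  => ( z + ( y + z ) ) == 14
stmt 3: x := x + z  -- replace 0 occurrence(s) of x with (x + z)
  => ( z + ( y + z ) ) == 14
stmt 2: x := 4 + y  -- replace 0 occurrence(s) of x with (4 + y)
  => ( z + ( y + z ) ) == 14
stmt 1: y := y - x  -- replace 1 occurrence(s) of y with (y - x)
  => ( z + ( ( y - x ) + z ) ) == 14

Answer: ( z + ( ( y - x ) + z ) ) == 14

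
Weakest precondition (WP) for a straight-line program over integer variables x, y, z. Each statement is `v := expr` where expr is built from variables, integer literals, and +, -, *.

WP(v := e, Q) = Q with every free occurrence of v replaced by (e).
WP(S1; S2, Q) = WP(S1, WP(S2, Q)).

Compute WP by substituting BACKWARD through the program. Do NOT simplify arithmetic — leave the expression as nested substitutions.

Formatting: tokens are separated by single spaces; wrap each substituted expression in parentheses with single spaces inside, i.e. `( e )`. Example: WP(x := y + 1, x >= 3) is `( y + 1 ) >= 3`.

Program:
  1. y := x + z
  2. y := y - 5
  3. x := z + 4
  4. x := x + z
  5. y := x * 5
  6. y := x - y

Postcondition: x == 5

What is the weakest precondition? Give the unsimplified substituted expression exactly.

post: x == 5
stmt 6: y := x - y  -- replace 0 occurrence(s) of y with (x - y)
  => x == 5
stmt 5: y := x * 5  -- replace 0 occurrence(s) of y with (x * 5)
  => x == 5
stmt 4: x := x + z  -- replace 1 occurrence(s) of x with (x + z)
  => ( x + z ) == 5
stmt 3: x := z + 4  -- replace 1 occurrence(s) of x with (z + 4)
  => ( ( z + 4 ) + z ) == 5
stmt 2: y := y - 5  -- replace 0 occurrence(s) of y with (y - 5)
  => ( ( z + 4 ) + z ) == 5
stmt 1: y := x + z  -- replace 0 occurrence(s) of y with (x + z)
  => ( ( z + 4 ) + z ) == 5

Answer: ( ( z + 4 ) + z ) == 5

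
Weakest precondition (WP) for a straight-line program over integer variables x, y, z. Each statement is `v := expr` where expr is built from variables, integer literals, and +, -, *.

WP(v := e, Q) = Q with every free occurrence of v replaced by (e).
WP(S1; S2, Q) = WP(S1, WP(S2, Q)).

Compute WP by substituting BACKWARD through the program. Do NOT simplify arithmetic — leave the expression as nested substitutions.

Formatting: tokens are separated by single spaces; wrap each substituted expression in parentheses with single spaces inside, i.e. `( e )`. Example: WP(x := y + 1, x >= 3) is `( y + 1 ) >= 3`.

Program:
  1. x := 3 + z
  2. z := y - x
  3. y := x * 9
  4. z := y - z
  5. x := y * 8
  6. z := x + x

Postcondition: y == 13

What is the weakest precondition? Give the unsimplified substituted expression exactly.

Answer: ( ( 3 + z ) * 9 ) == 13

Derivation:
post: y == 13
stmt 6: z := x + x  -- replace 0 occurrence(s) of z with (x + x)
  => y == 13
stmt 5: x := y * 8  -- replace 0 occurrence(s) of x with (y * 8)
  => y == 13
stmt 4: z := y - z  -- replace 0 occurrence(s) of z with (y - z)
  => y == 13
stmt 3: y := x * 9  -- replace 1 occurrence(s) of y with (x * 9)
  => ( x * 9 ) == 13
stmt 2: z := y - x  -- replace 0 occurrence(s) of z with (y - x)
  => ( x * 9 ) == 13
stmt 1: x := 3 + z  -- replace 1 occurrence(s) of x with (3 + z)
  => ( ( 3 + z ) * 9 ) == 13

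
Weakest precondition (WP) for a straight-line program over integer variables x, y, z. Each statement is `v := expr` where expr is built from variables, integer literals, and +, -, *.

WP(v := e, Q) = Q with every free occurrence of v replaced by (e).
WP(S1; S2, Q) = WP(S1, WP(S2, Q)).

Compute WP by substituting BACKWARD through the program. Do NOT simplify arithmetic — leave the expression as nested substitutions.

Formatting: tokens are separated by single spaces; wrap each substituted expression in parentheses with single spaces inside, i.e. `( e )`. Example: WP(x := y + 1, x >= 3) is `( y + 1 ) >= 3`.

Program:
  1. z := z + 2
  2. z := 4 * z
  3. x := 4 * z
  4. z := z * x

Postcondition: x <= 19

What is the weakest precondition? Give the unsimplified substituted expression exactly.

post: x <= 19
stmt 4: z := z * x  -- replace 0 occurrence(s) of z with (z * x)
  => x <= 19
stmt 3: x := 4 * z  -- replace 1 occurrence(s) of x with (4 * z)
  => ( 4 * z ) <= 19
stmt 2: z := 4 * z  -- replace 1 occurrence(s) of z with (4 * z)
  => ( 4 * ( 4 * z ) ) <= 19
stmt 1: z := z + 2  -- replace 1 occurrence(s) of z with (z + 2)
  => ( 4 * ( 4 * ( z + 2 ) ) ) <= 19

Answer: ( 4 * ( 4 * ( z + 2 ) ) ) <= 19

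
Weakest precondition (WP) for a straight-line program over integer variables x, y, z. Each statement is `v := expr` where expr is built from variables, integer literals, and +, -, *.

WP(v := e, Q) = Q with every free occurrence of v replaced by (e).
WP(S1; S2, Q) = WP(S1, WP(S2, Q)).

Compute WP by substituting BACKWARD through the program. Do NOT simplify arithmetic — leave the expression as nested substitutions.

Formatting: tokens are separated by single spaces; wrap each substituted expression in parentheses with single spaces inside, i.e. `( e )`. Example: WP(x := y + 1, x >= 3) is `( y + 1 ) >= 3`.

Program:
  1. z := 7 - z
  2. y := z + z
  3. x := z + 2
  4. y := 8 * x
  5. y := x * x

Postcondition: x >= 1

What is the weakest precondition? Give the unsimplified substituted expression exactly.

post: x >= 1
stmt 5: y := x * x  -- replace 0 occurrence(s) of y with (x * x)
  => x >= 1
stmt 4: y := 8 * x  -- replace 0 occurrence(s) of y with (8 * x)
  => x >= 1
stmt 3: x := z + 2  -- replace 1 occurrence(s) of x with (z + 2)
  => ( z + 2 ) >= 1
stmt 2: y := z + z  -- replace 0 occurrence(s) of y with (z + z)
  => ( z + 2 ) >= 1
stmt 1: z := 7 - z  -- replace 1 occurrence(s) of z with (7 - z)
  => ( ( 7 - z ) + 2 ) >= 1

Answer: ( ( 7 - z ) + 2 ) >= 1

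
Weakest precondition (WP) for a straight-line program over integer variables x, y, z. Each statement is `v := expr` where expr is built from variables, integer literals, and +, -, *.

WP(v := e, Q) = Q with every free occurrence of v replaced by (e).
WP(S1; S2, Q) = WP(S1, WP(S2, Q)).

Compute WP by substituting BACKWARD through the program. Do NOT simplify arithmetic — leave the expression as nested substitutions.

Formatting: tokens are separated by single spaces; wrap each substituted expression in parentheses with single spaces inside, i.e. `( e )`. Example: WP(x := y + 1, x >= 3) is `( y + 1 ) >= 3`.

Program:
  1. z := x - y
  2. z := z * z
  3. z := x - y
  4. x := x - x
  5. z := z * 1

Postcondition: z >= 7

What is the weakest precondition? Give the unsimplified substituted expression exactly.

post: z >= 7
stmt 5: z := z * 1  -- replace 1 occurrence(s) of z with (z * 1)
  => ( z * 1 ) >= 7
stmt 4: x := x - x  -- replace 0 occurrence(s) of x with (x - x)
  => ( z * 1 ) >= 7
stmt 3: z := x - y  -- replace 1 occurrence(s) of z with (x - y)
  => ( ( x - y ) * 1 ) >= 7
stmt 2: z := z * z  -- replace 0 occurrence(s) of z with (z * z)
  => ( ( x - y ) * 1 ) >= 7
stmt 1: z := x - y  -- replace 0 occurrence(s) of z with (x - y)
  => ( ( x - y ) * 1 ) >= 7

Answer: ( ( x - y ) * 1 ) >= 7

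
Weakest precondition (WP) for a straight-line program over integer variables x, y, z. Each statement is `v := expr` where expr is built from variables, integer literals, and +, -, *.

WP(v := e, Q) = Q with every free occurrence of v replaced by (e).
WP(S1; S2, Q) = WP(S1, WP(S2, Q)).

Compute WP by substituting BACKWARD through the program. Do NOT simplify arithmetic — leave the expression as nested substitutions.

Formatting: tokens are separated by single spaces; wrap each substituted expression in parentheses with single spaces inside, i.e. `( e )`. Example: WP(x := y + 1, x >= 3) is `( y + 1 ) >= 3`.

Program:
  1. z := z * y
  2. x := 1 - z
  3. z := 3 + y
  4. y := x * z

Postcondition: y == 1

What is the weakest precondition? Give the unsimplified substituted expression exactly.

Answer: ( ( 1 - ( z * y ) ) * ( 3 + y ) ) == 1

Derivation:
post: y == 1
stmt 4: y := x * z  -- replace 1 occurrence(s) of y with (x * z)
  => ( x * z ) == 1
stmt 3: z := 3 + y  -- replace 1 occurrence(s) of z with (3 + y)
  => ( x * ( 3 + y ) ) == 1
stmt 2: x := 1 - z  -- replace 1 occurrence(s) of x with (1 - z)
  => ( ( 1 - z ) * ( 3 + y ) ) == 1
stmt 1: z := z * y  -- replace 1 occurrence(s) of z with (z * y)
  => ( ( 1 - ( z * y ) ) * ( 3 + y ) ) == 1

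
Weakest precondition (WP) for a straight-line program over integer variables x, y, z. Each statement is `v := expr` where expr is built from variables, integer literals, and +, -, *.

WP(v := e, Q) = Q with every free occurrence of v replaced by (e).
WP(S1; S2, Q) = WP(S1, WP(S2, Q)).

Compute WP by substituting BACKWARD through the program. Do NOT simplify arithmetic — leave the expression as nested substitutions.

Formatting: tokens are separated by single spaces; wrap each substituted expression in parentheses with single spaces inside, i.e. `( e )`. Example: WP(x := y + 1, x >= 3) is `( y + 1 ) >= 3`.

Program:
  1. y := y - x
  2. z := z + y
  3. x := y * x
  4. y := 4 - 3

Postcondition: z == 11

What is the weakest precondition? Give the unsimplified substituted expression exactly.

Answer: ( z + ( y - x ) ) == 11

Derivation:
post: z == 11
stmt 4: y := 4 - 3  -- replace 0 occurrence(s) of y with (4 - 3)
  => z == 11
stmt 3: x := y * x  -- replace 0 occurrence(s) of x with (y * x)
  => z == 11
stmt 2: z := z + y  -- replace 1 occurrence(s) of z with (z + y)
  => ( z + y ) == 11
stmt 1: y := y - x  -- replace 1 occurrence(s) of y with (y - x)
  => ( z + ( y - x ) ) == 11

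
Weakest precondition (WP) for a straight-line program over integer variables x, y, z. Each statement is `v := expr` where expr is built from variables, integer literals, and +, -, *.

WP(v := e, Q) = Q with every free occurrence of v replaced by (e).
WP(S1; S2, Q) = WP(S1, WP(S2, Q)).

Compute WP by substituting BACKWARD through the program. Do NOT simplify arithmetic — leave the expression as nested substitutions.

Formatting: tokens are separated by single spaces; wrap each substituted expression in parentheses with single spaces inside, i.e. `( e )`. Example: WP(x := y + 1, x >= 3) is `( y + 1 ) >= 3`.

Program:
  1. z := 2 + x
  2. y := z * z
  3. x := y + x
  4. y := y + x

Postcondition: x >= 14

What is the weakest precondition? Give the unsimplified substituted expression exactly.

post: x >= 14
stmt 4: y := y + x  -- replace 0 occurrence(s) of y with (y + x)
  => x >= 14
stmt 3: x := y + x  -- replace 1 occurrence(s) of x with (y + x)
  => ( y + x ) >= 14
stmt 2: y := z * z  -- replace 1 occurrence(s) of y with (z * z)
  => ( ( z * z ) + x ) >= 14
stmt 1: z := 2 + x  -- replace 2 occurrence(s) of z with (2 + x)
  => ( ( ( 2 + x ) * ( 2 + x ) ) + x ) >= 14

Answer: ( ( ( 2 + x ) * ( 2 + x ) ) + x ) >= 14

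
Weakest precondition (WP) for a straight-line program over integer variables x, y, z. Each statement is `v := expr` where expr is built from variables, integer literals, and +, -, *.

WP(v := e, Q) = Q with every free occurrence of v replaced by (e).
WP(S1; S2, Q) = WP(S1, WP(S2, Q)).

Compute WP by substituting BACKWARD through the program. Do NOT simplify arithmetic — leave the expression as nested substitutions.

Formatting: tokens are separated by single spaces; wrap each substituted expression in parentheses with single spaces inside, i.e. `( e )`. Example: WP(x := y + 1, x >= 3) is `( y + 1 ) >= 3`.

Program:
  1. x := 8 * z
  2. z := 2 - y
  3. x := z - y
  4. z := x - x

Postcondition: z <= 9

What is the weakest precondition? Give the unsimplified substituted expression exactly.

post: z <= 9
stmt 4: z := x - x  -- replace 1 occurrence(s) of z with (x - x)
  => ( x - x ) <= 9
stmt 3: x := z - y  -- replace 2 occurrence(s) of x with (z - y)
  => ( ( z - y ) - ( z - y ) ) <= 9
stmt 2: z := 2 - y  -- replace 2 occurrence(s) of z with (2 - y)
  => ( ( ( 2 - y ) - y ) - ( ( 2 - y ) - y ) ) <= 9
stmt 1: x := 8 * z  -- replace 0 occurrence(s) of x with (8 * z)
  => ( ( ( 2 - y ) - y ) - ( ( 2 - y ) - y ) ) <= 9

Answer: ( ( ( 2 - y ) - y ) - ( ( 2 - y ) - y ) ) <= 9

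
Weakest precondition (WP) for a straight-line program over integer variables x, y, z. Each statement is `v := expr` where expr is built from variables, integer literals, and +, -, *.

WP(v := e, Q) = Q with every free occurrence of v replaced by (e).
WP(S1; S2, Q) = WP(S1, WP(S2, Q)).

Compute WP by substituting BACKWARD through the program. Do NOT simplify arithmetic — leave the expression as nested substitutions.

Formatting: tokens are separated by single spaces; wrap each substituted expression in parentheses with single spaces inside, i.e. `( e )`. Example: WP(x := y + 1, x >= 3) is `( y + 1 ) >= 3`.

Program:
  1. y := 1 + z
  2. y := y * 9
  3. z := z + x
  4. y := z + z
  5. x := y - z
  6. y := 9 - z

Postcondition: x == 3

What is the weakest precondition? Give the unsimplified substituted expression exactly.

Answer: ( ( ( z + x ) + ( z + x ) ) - ( z + x ) ) == 3

Derivation:
post: x == 3
stmt 6: y := 9 - z  -- replace 0 occurrence(s) of y with (9 - z)
  => x == 3
stmt 5: x := y - z  -- replace 1 occurrence(s) of x with (y - z)
  => ( y - z ) == 3
stmt 4: y := z + z  -- replace 1 occurrence(s) of y with (z + z)
  => ( ( z + z ) - z ) == 3
stmt 3: z := z + x  -- replace 3 occurrence(s) of z with (z + x)
  => ( ( ( z + x ) + ( z + x ) ) - ( z + x ) ) == 3
stmt 2: y := y * 9  -- replace 0 occurrence(s) of y with (y * 9)
  => ( ( ( z + x ) + ( z + x ) ) - ( z + x ) ) == 3
stmt 1: y := 1 + z  -- replace 0 occurrence(s) of y with (1 + z)
  => ( ( ( z + x ) + ( z + x ) ) - ( z + x ) ) == 3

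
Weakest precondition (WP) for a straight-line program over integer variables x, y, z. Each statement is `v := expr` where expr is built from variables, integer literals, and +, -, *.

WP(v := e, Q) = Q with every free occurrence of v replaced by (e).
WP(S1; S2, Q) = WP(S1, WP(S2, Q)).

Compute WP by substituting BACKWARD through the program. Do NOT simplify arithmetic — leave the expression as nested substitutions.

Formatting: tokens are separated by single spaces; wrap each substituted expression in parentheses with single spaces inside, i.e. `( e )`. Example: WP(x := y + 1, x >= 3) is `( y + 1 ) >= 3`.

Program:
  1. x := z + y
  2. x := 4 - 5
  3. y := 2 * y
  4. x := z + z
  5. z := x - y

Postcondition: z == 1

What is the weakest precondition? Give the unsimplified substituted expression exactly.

post: z == 1
stmt 5: z := x - y  -- replace 1 occurrence(s) of z with (x - y)
  => ( x - y ) == 1
stmt 4: x := z + z  -- replace 1 occurrence(s) of x with (z + z)
  => ( ( z + z ) - y ) == 1
stmt 3: y := 2 * y  -- replace 1 occurrence(s) of y with (2 * y)
  => ( ( z + z ) - ( 2 * y ) ) == 1
stmt 2: x := 4 - 5  -- replace 0 occurrence(s) of x with (4 - 5)
  => ( ( z + z ) - ( 2 * y ) ) == 1
stmt 1: x := z + y  -- replace 0 occurrence(s) of x with (z + y)
  => ( ( z + z ) - ( 2 * y ) ) == 1

Answer: ( ( z + z ) - ( 2 * y ) ) == 1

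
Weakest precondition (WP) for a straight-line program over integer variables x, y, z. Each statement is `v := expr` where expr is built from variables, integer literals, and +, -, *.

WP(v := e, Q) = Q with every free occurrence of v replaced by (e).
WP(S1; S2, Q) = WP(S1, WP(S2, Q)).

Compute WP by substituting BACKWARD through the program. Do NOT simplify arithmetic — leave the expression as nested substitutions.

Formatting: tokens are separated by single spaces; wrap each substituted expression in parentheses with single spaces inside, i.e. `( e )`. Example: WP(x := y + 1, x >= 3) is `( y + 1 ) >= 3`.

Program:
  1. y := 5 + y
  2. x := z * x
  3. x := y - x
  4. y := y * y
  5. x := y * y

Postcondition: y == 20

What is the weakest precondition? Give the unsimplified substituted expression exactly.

post: y == 20
stmt 5: x := y * y  -- replace 0 occurrence(s) of x with (y * y)
  => y == 20
stmt 4: y := y * y  -- replace 1 occurrence(s) of y with (y * y)
  => ( y * y ) == 20
stmt 3: x := y - x  -- replace 0 occurrence(s) of x with (y - x)
  => ( y * y ) == 20
stmt 2: x := z * x  -- replace 0 occurrence(s) of x with (z * x)
  => ( y * y ) == 20
stmt 1: y := 5 + y  -- replace 2 occurrence(s) of y with (5 + y)
  => ( ( 5 + y ) * ( 5 + y ) ) == 20

Answer: ( ( 5 + y ) * ( 5 + y ) ) == 20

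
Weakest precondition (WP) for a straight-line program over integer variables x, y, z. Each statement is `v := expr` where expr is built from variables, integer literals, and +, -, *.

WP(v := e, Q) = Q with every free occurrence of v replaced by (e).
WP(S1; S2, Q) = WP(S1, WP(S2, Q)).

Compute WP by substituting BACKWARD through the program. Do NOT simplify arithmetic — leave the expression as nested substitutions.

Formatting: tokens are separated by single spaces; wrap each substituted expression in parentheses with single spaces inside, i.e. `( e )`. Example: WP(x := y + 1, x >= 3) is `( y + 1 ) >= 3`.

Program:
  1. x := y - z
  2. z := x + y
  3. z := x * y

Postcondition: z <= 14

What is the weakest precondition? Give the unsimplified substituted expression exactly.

post: z <= 14
stmt 3: z := x * y  -- replace 1 occurrence(s) of z with (x * y)
  => ( x * y ) <= 14
stmt 2: z := x + y  -- replace 0 occurrence(s) of z with (x + y)
  => ( x * y ) <= 14
stmt 1: x := y - z  -- replace 1 occurrence(s) of x with (y - z)
  => ( ( y - z ) * y ) <= 14

Answer: ( ( y - z ) * y ) <= 14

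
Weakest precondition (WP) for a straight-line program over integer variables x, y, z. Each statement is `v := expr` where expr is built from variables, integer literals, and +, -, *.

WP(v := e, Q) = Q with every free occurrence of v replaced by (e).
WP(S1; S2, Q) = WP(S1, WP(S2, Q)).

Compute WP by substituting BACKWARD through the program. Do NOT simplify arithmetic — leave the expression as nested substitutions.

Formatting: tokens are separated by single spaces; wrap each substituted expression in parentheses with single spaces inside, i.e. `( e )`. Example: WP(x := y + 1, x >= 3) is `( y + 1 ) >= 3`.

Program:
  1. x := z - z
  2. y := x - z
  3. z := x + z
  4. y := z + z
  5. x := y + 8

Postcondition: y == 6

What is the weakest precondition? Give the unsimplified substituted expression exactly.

Answer: ( ( ( z - z ) + z ) + ( ( z - z ) + z ) ) == 6

Derivation:
post: y == 6
stmt 5: x := y + 8  -- replace 0 occurrence(s) of x with (y + 8)
  => y == 6
stmt 4: y := z + z  -- replace 1 occurrence(s) of y with (z + z)
  => ( z + z ) == 6
stmt 3: z := x + z  -- replace 2 occurrence(s) of z with (x + z)
  => ( ( x + z ) + ( x + z ) ) == 6
stmt 2: y := x - z  -- replace 0 occurrence(s) of y with (x - z)
  => ( ( x + z ) + ( x + z ) ) == 6
stmt 1: x := z - z  -- replace 2 occurrence(s) of x with (z - z)
  => ( ( ( z - z ) + z ) + ( ( z - z ) + z ) ) == 6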